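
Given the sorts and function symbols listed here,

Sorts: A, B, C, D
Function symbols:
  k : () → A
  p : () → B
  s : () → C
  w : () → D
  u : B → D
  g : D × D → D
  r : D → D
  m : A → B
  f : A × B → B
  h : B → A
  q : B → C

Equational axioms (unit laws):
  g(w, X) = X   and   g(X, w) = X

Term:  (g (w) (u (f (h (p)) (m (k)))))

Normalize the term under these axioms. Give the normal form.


1. (g (w) (u (f (h (p)) (m (k)))))  →  (u (f (h (p)) (m (k))))

normal form = (u (f (h (p)) (m (k))))


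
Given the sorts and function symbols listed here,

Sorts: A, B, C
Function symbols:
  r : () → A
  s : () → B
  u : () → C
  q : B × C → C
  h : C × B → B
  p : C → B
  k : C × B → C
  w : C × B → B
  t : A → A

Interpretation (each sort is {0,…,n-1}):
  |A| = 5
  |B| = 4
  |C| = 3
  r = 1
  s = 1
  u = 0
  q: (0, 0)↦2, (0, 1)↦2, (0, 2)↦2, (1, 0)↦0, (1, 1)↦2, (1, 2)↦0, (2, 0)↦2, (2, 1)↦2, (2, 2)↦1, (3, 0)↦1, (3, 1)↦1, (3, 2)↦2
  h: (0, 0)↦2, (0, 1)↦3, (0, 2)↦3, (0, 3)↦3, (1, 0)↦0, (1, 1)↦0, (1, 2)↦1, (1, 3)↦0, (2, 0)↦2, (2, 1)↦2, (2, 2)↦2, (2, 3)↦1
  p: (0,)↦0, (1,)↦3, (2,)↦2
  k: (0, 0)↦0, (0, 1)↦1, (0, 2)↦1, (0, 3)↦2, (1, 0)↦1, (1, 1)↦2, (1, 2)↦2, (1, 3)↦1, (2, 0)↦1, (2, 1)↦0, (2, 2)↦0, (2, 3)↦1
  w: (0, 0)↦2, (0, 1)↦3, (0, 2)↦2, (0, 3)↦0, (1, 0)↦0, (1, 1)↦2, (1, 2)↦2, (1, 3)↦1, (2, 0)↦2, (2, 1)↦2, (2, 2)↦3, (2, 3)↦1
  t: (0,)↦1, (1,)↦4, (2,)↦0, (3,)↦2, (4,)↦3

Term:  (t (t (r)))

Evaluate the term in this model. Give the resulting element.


value = 3

  r = 1
  (t (r)) = t(1,) = 4
  (t (t (r))) = t(4,) = 3


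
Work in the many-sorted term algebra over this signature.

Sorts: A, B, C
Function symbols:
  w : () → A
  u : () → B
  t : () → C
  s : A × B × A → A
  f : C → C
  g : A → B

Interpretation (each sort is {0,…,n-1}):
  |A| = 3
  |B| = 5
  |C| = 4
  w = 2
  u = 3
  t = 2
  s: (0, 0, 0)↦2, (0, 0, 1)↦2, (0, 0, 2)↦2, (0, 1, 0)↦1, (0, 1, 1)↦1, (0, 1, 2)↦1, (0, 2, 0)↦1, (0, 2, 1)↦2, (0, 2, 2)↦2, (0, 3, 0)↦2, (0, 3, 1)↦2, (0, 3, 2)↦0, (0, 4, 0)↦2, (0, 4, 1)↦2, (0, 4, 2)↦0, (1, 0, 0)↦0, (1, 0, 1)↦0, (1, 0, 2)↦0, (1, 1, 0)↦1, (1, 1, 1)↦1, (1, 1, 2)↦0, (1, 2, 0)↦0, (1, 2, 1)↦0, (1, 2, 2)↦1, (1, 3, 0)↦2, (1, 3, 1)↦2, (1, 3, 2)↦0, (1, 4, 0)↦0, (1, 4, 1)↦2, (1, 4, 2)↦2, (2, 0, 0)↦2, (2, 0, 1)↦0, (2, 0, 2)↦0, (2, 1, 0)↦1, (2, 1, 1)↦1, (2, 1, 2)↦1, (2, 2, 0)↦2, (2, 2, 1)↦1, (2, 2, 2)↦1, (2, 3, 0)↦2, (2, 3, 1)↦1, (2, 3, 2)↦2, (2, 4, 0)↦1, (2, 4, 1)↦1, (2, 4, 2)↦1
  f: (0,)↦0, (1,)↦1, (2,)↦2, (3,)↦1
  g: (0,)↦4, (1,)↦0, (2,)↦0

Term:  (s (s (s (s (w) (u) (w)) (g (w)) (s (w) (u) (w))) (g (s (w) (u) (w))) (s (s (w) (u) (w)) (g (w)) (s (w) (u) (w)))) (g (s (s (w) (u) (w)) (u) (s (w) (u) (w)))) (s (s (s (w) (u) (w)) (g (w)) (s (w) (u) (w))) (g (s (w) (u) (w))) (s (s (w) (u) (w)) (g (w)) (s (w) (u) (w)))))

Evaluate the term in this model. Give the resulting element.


  w = 2
  u = 3
  w = 2
  (s (w) (u) (w)) = s(2, 3, 2) = 2
  w = 2
  (g (w)) = g(2,) = 0
  w = 2
  u = 3
  w = 2
  (s (w) (u) (w)) = s(2, 3, 2) = 2
  (s (s (w) (u) (w)) (g (w)) (s (w) (u) (w))) = s(2, 0, 2) = 0
  w = 2
  u = 3
  w = 2
  (s (w) (u) (w)) = s(2, 3, 2) = 2
  (g (s (w) (u) (w))) = g(2,) = 0
  w = 2
  u = 3
  w = 2
  (s (w) (u) (w)) = s(2, 3, 2) = 2
  w = 2
  (g (w)) = g(2,) = 0
  w = 2
  u = 3
  w = 2
  (s (w) (u) (w)) = s(2, 3, 2) = 2
  (s (s (w) (u) (w)) (g (w)) (s (w) (u) (w))) = s(2, 0, 2) = 0
  (s (s (s (w) (u) (w)) (g (w)) (s (w) (u) (w))) (g (s (w) (u) (w))) (s (s (w) (u) (w)) (g (w)) (s (w) (u) (w)))) = s(0, 0, 0) = 2
  w = 2
  u = 3
  w = 2
  (s (w) (u) (w)) = s(2, 3, 2) = 2
  u = 3
  w = 2
  u = 3
  w = 2
  (s (w) (u) (w)) = s(2, 3, 2) = 2
  (s (s (w) (u) (w)) (u) (s (w) (u) (w))) = s(2, 3, 2) = 2
  (g (s (s (w) (u) (w)) (u) (s (w) (u) (w)))) = g(2,) = 0
  w = 2
  u = 3
  w = 2
  (s (w) (u) (w)) = s(2, 3, 2) = 2
  w = 2
  (g (w)) = g(2,) = 0
  w = 2
  u = 3
  w = 2
  (s (w) (u) (w)) = s(2, 3, 2) = 2
  (s (s (w) (u) (w)) (g (w)) (s (w) (u) (w))) = s(2, 0, 2) = 0
  w = 2
  u = 3
  w = 2
  (s (w) (u) (w)) = s(2, 3, 2) = 2
  (g (s (w) (u) (w))) = g(2,) = 0
  w = 2
  u = 3
  w = 2
  (s (w) (u) (w)) = s(2, 3, 2) = 2
  w = 2
  (g (w)) = g(2,) = 0
  w = 2
  u = 3
  w = 2
  (s (w) (u) (w)) = s(2, 3, 2) = 2
  (s (s (w) (u) (w)) (g (w)) (s (w) (u) (w))) = s(2, 0, 2) = 0
  (s (s (s (w) (u) (w)) (g (w)) (s (w) (u) (w))) (g (s (w) (u) (w))) (s (s (w) (u) (w)) (g (w)) (s (w) (u) (w)))) = s(0, 0, 0) = 2
  (s (s (s (s (w) (u) (w)) (g (w)) (s (w) (u) (w))) (g (s (w) (u) (w))) (s (s (w) (u) (w)) (g (w)) (s (w) (u) (w)))) (g (s (s (w) (u) (w)) (u) (s (w) (u) (w)))) (s (s (s (w) (u) (w)) (g (w)) (s (w) (u) (w))) (g (s (w) (u) (w))) (s (s (w) (u) (w)) (g (w)) (s (w) (u) (w))))) = s(2, 0, 2) = 0

value = 0


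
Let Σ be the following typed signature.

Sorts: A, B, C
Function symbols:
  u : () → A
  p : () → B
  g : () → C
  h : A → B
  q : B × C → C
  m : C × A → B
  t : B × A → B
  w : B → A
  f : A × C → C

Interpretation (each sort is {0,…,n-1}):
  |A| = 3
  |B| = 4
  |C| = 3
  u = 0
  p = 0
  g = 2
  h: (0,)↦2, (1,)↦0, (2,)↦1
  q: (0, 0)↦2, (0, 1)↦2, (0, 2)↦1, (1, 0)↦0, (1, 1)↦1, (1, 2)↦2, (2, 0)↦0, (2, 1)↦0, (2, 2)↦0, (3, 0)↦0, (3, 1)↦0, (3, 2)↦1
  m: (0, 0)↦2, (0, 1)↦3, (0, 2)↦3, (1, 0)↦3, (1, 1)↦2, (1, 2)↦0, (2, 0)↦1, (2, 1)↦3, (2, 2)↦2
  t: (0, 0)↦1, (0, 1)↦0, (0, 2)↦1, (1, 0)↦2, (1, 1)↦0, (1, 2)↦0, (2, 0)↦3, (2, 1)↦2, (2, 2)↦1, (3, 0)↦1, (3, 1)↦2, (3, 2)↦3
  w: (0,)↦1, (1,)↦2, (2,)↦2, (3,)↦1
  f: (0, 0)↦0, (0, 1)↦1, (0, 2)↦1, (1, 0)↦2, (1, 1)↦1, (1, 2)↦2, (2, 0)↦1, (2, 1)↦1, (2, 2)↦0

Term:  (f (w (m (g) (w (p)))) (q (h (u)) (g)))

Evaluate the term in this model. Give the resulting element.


  g = 2
  p = 0
  (w (p)) = w(0,) = 1
  (m (g) (w (p))) = m(2, 1) = 3
  (w (m (g) (w (p)))) = w(3,) = 1
  u = 0
  (h (u)) = h(0,) = 2
  g = 2
  (q (h (u)) (g)) = q(2, 2) = 0
  (f (w (m (g) (w (p)))) (q (h (u)) (g))) = f(1, 0) = 2

value = 2


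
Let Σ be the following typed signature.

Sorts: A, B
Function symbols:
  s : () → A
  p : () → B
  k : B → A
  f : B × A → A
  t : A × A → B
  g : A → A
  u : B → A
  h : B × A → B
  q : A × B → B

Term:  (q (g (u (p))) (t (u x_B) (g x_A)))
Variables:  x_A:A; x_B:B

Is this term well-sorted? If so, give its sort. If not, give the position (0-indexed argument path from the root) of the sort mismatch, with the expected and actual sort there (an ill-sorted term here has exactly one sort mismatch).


      (p) : B
    (u (p)) : A
  (g (u (p))) : A
      x_B : B
    (u x_B) : A
      x_A : A
    (g x_A) : A
  (t (u x_B) (g x_A)) : B
(q (g (u (p))) (t (u x_B) (g x_A))) : B

well-sorted; sort = B


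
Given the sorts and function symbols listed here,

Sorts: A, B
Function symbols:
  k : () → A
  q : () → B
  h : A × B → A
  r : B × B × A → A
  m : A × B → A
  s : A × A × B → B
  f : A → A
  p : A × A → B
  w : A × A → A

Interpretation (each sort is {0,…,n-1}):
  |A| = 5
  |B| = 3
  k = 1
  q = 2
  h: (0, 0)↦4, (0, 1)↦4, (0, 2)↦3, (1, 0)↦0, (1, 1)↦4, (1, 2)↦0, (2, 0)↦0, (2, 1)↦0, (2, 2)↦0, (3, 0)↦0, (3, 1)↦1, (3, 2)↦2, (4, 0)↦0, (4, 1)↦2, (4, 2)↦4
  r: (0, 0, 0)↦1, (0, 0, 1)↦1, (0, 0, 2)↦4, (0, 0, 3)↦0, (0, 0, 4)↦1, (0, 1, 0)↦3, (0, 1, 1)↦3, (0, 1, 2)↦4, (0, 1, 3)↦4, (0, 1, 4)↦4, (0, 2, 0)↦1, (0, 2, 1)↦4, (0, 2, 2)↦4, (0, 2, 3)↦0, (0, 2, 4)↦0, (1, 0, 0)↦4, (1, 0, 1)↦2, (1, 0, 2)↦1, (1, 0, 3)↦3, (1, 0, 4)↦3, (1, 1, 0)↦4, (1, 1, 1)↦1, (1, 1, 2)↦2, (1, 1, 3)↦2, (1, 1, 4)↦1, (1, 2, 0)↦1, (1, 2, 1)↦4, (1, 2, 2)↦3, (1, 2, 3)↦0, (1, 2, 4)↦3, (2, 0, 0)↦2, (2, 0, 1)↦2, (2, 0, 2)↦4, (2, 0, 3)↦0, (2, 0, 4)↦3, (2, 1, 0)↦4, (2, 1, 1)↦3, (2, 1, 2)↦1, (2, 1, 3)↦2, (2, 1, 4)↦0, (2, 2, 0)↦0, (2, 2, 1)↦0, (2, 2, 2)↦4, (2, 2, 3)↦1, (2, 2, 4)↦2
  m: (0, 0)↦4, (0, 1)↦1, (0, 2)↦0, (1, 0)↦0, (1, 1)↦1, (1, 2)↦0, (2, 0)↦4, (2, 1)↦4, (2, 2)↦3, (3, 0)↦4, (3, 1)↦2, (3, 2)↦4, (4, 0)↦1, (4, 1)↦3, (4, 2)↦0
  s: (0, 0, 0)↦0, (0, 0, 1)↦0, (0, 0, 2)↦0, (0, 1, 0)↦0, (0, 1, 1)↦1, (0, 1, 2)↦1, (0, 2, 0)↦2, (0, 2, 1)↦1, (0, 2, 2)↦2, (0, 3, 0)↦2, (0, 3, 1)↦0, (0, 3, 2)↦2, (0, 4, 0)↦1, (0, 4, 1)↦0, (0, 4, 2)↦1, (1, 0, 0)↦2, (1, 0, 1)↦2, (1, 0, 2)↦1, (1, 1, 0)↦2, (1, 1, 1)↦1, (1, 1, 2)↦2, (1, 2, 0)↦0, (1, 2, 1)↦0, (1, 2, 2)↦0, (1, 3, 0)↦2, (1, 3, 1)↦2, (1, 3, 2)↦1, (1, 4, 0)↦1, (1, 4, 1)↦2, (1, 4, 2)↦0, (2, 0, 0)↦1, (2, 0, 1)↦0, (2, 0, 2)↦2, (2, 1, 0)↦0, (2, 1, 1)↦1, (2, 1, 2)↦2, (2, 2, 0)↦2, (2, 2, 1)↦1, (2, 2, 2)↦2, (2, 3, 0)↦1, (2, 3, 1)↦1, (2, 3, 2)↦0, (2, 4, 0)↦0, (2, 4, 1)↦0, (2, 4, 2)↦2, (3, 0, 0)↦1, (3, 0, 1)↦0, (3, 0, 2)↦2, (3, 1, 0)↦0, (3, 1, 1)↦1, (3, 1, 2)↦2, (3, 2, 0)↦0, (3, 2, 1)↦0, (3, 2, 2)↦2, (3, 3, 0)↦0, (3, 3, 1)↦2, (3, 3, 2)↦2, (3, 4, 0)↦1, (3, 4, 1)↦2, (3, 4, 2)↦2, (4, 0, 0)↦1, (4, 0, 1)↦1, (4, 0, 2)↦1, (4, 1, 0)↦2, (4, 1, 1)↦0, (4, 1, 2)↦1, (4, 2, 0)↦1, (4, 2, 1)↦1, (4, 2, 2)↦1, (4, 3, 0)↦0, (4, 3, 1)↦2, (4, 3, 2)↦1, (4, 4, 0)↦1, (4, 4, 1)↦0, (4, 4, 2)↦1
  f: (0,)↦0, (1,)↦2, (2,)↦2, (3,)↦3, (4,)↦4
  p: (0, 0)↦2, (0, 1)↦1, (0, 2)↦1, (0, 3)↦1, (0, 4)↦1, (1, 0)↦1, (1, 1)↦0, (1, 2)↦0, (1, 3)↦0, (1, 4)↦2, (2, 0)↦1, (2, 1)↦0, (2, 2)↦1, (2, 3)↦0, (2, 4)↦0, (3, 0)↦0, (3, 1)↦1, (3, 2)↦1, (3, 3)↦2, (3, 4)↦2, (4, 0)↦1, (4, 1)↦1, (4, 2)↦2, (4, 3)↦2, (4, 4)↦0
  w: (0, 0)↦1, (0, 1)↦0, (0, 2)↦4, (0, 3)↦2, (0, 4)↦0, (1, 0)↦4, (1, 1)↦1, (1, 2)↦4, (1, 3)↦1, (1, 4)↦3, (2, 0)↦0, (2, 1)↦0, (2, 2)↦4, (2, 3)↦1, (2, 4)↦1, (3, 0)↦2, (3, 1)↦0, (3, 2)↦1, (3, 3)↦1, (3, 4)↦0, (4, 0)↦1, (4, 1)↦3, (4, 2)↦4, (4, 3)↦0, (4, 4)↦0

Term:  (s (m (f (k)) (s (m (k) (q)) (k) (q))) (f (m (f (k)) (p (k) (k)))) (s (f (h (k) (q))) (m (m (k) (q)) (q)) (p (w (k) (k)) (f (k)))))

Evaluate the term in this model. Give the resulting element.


  k = 1
  (f (k)) = f(1,) = 2
  k = 1
  q = 2
  (m (k) (q)) = m(1, 2) = 0
  k = 1
  q = 2
  (s (m (k) (q)) (k) (q)) = s(0, 1, 2) = 1
  (m (f (k)) (s (m (k) (q)) (k) (q))) = m(2, 1) = 4
  k = 1
  (f (k)) = f(1,) = 2
  k = 1
  k = 1
  (p (k) (k)) = p(1, 1) = 0
  (m (f (k)) (p (k) (k))) = m(2, 0) = 4
  (f (m (f (k)) (p (k) (k)))) = f(4,) = 4
  k = 1
  q = 2
  (h (k) (q)) = h(1, 2) = 0
  (f (h (k) (q))) = f(0,) = 0
  k = 1
  q = 2
  (m (k) (q)) = m(1, 2) = 0
  q = 2
  (m (m (k) (q)) (q)) = m(0, 2) = 0
  k = 1
  k = 1
  (w (k) (k)) = w(1, 1) = 1
  k = 1
  (f (k)) = f(1,) = 2
  (p (w (k) (k)) (f (k))) = p(1, 2) = 0
  (s (f (h (k) (q))) (m (m (k) (q)) (q)) (p (w (k) (k)) (f (k)))) = s(0, 0, 0) = 0
  (s (m (f (k)) (s (m (k) (q)) (k) (q))) (f (m (f (k)) (p (k) (k)))) (s (f (h (k) (q))) (m (m (k) (q)) (q)) (p (w (k) (k)) (f (k))))) = s(4, 4, 0) = 1

value = 1


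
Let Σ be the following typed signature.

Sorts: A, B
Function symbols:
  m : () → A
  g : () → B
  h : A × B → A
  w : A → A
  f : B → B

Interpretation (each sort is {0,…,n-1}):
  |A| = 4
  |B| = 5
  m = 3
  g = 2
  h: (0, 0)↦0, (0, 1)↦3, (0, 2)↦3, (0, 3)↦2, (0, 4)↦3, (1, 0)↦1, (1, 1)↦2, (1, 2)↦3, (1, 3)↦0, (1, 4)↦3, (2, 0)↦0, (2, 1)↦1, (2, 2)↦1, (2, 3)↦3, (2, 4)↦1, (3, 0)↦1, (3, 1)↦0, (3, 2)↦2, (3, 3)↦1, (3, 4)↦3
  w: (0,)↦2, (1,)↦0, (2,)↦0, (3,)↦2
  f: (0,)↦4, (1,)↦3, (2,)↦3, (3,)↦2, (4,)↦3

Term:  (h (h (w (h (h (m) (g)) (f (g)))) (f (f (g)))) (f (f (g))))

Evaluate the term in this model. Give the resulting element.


value = 3

  m = 3
  g = 2
  (h (m) (g)) = h(3, 2) = 2
  g = 2
  (f (g)) = f(2,) = 3
  (h (h (m) (g)) (f (g))) = h(2, 3) = 3
  (w (h (h (m) (g)) (f (g)))) = w(3,) = 2
  g = 2
  (f (g)) = f(2,) = 3
  (f (f (g))) = f(3,) = 2
  (h (w (h (h (m) (g)) (f (g)))) (f (f (g)))) = h(2, 2) = 1
  g = 2
  (f (g)) = f(2,) = 3
  (f (f (g))) = f(3,) = 2
  (h (h (w (h (h (m) (g)) (f (g)))) (f (f (g)))) (f (f (g)))) = h(1, 2) = 3


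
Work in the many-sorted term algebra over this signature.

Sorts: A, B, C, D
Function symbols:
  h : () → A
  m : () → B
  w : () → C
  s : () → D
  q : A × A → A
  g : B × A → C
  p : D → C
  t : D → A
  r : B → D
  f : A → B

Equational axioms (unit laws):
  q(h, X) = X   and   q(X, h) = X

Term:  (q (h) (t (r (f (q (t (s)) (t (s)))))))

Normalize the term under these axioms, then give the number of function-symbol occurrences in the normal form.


1. (q (h) (t (r (f (q (t (s)) (t (s)))))))  →  (t (r (f (q (t (s)) (t (s))))))
normal form: (t (r (f (q (t (s)) (t (s))))))

size = 8


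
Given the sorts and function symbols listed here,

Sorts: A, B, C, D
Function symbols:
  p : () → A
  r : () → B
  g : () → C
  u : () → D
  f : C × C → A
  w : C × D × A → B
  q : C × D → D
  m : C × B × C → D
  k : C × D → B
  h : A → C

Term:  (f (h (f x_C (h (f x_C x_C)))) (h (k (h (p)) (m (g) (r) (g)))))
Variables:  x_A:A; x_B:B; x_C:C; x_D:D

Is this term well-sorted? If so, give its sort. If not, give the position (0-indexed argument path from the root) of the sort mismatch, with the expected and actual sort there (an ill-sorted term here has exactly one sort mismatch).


ill-sorted at position [1, 0]: expected A, got B

      x_C : C
          x_C : C
          x_C : C
        (f x_C x_C) : A
      (h (f x_C x_C)) : C
    (f x_C (h (f x_C x_C))) : A
  (h (f x_C (h (f x_C x_C)))) : C
        (p) : A
      (h (p)) : C
        (g) : C
        (r) : B
        (g) : C
      (m (g) (r) (g)) : D
    (k (h (p)) (m (g) (r) (g))) : B
  (h (k (h (p)) (m (g) (r) (g)))) : ✗ arg 0 at [1, 0] has sort B, expected A


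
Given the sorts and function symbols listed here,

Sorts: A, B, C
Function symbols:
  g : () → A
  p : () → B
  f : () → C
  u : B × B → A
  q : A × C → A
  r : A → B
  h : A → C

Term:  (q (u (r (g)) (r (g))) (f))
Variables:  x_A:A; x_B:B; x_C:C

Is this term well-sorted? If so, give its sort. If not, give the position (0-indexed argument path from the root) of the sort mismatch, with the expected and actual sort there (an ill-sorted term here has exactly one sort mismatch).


      (g) : A
    (r (g)) : B
      (g) : A
    (r (g)) : B
  (u (r (g)) (r (g))) : A
  (f) : C
(q (u (r (g)) (r (g))) (f)) : A

well-sorted; sort = A


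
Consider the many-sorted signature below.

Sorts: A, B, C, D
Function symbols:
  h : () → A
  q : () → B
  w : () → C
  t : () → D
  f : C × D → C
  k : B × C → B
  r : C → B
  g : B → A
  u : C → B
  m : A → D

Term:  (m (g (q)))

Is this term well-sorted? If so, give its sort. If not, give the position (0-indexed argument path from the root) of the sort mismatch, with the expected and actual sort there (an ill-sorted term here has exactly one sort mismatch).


    (q) : B
  (g (q)) : A
(m (g (q))) : D

well-sorted; sort = D


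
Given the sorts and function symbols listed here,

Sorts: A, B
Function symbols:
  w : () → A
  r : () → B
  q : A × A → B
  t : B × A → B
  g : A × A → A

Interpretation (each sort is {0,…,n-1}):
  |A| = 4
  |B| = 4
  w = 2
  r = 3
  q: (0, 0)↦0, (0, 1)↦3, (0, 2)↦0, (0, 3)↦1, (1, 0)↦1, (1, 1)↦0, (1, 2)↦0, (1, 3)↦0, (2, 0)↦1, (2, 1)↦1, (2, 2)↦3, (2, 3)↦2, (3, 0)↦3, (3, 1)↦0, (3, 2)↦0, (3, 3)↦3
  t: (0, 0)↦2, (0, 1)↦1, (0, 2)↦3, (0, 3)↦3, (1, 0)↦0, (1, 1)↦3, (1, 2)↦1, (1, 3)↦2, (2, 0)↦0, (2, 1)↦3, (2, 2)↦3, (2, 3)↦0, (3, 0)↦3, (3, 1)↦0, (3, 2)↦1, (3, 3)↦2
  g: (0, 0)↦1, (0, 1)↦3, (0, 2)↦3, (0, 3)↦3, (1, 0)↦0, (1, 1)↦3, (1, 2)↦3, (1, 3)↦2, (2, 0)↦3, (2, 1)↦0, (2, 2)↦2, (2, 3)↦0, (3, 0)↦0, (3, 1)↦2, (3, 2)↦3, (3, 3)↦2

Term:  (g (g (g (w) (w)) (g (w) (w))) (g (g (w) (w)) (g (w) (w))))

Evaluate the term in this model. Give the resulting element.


  w = 2
  w = 2
  (g (w) (w)) = g(2, 2) = 2
  w = 2
  w = 2
  (g (w) (w)) = g(2, 2) = 2
  (g (g (w) (w)) (g (w) (w))) = g(2, 2) = 2
  w = 2
  w = 2
  (g (w) (w)) = g(2, 2) = 2
  w = 2
  w = 2
  (g (w) (w)) = g(2, 2) = 2
  (g (g (w) (w)) (g (w) (w))) = g(2, 2) = 2
  (g (g (g (w) (w)) (g (w) (w))) (g (g (w) (w)) (g (w) (w)))) = g(2, 2) = 2

value = 2


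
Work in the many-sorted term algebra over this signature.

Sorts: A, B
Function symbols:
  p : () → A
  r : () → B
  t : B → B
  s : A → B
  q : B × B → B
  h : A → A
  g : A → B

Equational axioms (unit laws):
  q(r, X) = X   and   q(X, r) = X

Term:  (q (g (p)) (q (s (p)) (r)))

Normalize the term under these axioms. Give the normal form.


1. (q (g (p)) (q (s (p)) (r)))  →  (q (g (p)) (s (p)))

normal form = (q (g (p)) (s (p)))


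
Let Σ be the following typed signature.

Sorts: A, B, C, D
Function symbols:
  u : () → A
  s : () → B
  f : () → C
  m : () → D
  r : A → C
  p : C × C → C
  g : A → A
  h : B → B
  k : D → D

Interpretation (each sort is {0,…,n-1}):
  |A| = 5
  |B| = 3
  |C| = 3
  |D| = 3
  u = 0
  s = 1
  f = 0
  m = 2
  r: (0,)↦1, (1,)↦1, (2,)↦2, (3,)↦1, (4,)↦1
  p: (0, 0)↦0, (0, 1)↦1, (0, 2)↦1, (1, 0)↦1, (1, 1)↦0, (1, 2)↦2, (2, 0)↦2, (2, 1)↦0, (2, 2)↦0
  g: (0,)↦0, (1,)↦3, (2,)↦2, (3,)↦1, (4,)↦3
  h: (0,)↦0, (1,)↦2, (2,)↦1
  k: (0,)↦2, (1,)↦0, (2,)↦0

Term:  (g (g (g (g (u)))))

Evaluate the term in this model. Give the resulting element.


  u = 0
  (g (u)) = g(0,) = 0
  (g (g (u))) = g(0,) = 0
  (g (g (g (u)))) = g(0,) = 0
  (g (g (g (g (u))))) = g(0,) = 0

value = 0


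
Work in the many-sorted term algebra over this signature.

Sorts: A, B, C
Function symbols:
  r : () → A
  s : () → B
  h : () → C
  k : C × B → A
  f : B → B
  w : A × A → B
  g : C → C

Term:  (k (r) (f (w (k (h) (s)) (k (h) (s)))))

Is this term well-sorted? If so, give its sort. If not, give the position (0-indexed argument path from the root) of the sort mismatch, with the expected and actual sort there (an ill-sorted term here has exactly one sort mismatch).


ill-sorted at position [0]: expected C, got A

  (r) : A
        (h) : C
        (s) : B
      (k (h) (s)) : A
        (h) : C
        (s) : B
      (k (h) (s)) : A
    (w (k (h) (s)) (k (h) (s))) : B
  (f (w (k (h) (s)) (k (h) (s)))) : B
(k (r) (f (w (k (h) (s)) (k (h) (s))))) : ✗ arg 0 at [0] has sort A, expected C


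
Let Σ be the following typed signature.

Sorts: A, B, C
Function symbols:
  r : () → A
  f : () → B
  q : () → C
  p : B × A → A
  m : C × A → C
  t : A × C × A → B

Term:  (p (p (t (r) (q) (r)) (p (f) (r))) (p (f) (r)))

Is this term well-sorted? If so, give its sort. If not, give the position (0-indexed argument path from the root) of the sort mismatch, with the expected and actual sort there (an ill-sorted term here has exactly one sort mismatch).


      (r) : A
      (q) : C
      (r) : A
    (t (r) (q) (r)) : B
      (f) : B
      (r) : A
    (p (f) (r)) : A
  (p (t (r) (q) (r)) (p (f) (r))) : A
    (f) : B
    (r) : A
  (p (f) (r)) : A
(p (p (t (r) (q) (r)) (p (f) (r))) (p (f) (r))) : ✗ arg 0 at [0] has sort A, expected B

ill-sorted at position [0]: expected B, got A


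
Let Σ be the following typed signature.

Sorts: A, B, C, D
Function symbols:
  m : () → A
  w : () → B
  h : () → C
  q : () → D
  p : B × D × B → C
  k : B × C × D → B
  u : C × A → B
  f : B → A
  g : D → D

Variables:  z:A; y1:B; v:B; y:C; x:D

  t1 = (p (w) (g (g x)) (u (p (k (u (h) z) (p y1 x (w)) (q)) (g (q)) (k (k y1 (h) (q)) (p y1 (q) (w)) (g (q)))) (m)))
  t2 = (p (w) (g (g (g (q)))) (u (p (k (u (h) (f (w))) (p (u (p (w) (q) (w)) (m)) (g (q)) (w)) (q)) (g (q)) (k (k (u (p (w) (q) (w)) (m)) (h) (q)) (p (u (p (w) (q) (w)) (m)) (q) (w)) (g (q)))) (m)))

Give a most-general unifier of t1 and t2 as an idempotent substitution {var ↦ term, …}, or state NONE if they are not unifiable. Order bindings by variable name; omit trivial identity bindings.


{x ↦ (g (q)), y1 ↦ (u (p (w) (q) (w)) (m)), z ↦ (f (w))}


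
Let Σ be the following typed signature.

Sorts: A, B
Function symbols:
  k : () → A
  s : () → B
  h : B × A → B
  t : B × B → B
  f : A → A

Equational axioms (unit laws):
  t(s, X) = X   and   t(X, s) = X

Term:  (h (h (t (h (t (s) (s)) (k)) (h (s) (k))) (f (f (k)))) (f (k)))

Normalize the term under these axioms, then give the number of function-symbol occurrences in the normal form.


1. (h (h (t (h (t (s) (s)) (k)) (h (s) (k))) (f (f (k)))) (f (k)))  →  (h (h (t (h (s) (k)) (h (s) (k))) (f (f (k)))) (f (k)))
normal form: (h (h (t (h (s) (k)) (h (s) (k))) (f (f (k)))) (f (k)))

size = 14


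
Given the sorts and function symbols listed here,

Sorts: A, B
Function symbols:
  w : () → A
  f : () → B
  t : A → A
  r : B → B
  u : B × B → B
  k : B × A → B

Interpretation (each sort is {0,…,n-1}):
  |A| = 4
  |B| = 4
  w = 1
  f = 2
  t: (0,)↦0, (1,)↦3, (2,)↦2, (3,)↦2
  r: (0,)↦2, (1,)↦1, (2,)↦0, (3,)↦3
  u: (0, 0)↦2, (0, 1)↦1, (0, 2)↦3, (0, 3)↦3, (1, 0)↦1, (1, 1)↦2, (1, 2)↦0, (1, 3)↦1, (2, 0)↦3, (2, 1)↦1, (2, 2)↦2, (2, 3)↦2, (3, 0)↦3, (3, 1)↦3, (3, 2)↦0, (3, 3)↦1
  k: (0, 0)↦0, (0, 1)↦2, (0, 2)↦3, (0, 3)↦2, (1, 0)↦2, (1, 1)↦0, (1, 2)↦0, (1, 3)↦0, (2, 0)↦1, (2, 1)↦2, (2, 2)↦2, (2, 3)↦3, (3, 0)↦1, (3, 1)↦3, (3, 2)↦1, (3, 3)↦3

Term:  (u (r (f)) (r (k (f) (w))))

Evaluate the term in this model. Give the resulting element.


  f = 2
  (r (f)) = r(2,) = 0
  f = 2
  w = 1
  (k (f) (w)) = k(2, 1) = 2
  (r (k (f) (w))) = r(2,) = 0
  (u (r (f)) (r (k (f) (w)))) = u(0, 0) = 2

value = 2


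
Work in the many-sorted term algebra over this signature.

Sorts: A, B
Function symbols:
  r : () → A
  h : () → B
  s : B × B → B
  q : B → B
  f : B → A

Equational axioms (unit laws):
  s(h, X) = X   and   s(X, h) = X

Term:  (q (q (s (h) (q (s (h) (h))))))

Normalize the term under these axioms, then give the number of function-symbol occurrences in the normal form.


size = 4

1. (q (q (s (h) (q (s (h) (h))))))  →  (q (q (q (s (h) (h)))))
2. (q (q (q (s (h) (h)))))  →  (q (q (q (h))))
normal form: (q (q (q (h))))


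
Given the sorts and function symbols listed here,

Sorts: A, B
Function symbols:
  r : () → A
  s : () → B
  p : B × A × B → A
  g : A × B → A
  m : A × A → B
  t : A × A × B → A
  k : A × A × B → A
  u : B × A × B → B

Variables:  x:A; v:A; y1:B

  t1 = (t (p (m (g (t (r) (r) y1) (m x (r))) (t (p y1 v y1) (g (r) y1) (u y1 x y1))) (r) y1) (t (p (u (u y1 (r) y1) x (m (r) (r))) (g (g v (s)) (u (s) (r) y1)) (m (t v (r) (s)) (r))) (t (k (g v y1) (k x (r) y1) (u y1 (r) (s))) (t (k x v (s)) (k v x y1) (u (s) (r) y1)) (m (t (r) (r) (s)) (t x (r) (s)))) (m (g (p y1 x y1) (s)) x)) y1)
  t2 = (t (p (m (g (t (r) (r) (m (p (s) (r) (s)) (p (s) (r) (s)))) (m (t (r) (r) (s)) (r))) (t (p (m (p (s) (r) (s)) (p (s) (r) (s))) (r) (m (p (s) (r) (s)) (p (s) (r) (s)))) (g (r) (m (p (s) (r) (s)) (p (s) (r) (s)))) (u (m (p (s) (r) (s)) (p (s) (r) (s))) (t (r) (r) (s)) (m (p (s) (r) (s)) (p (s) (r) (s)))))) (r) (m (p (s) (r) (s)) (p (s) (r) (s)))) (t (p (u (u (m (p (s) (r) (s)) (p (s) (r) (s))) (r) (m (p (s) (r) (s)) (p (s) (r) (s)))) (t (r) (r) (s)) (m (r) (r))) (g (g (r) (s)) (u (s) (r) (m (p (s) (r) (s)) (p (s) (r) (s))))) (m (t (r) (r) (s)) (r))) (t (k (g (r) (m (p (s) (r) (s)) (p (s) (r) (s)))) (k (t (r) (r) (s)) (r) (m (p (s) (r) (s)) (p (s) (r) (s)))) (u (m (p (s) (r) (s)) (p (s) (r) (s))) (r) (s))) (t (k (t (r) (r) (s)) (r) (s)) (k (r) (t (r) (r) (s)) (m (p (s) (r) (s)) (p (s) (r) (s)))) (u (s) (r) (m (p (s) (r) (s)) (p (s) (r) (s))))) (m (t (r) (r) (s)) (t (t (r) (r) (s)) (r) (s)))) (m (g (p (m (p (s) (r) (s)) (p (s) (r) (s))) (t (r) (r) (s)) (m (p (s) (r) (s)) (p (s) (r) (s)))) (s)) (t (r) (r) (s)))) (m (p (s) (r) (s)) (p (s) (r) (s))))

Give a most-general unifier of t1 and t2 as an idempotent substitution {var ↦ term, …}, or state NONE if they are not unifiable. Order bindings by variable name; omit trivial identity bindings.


{v ↦ (r), x ↦ (t (r) (r) (s)), y1 ↦ (m (p (s) (r) (s)) (p (s) (r) (s)))}


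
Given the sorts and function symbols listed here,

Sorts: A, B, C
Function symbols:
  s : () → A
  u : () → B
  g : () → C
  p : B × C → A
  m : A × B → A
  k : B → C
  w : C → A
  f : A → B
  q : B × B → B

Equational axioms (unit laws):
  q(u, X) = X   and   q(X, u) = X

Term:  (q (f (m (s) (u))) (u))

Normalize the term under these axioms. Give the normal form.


1. (q (f (m (s) (u))) (u))  →  (f (m (s) (u)))

normal form = (f (m (s) (u)))


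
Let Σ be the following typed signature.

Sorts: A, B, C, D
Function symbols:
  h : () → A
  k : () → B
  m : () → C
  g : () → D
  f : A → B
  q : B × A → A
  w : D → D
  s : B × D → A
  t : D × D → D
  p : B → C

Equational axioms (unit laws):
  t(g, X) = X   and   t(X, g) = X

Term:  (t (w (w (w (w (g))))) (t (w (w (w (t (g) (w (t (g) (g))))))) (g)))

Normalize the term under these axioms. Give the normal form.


normal form = (t (w (w (w (w (g))))) (w (w (w (w (g))))))

1. (t (w (w (w (w (g))))) (t (w (w (w (t (g) (w (t (g) (g))))))) (g)))  →  (t (w (w (w (w (g))))) (w (w (w (t (g) (w (t (g) (g))))))))
2. (t (w (w (w (w (g))))) (w (w (w (t (g) (w (t (g) (g))))))))  →  (t (w (w (w (w (g))))) (w (w (w (w (t (g) (g)))))))
3. (t (w (w (w (w (g))))) (w (w (w (w (t (g) (g)))))))  →  (t (w (w (w (w (g))))) (w (w (w (w (g))))))


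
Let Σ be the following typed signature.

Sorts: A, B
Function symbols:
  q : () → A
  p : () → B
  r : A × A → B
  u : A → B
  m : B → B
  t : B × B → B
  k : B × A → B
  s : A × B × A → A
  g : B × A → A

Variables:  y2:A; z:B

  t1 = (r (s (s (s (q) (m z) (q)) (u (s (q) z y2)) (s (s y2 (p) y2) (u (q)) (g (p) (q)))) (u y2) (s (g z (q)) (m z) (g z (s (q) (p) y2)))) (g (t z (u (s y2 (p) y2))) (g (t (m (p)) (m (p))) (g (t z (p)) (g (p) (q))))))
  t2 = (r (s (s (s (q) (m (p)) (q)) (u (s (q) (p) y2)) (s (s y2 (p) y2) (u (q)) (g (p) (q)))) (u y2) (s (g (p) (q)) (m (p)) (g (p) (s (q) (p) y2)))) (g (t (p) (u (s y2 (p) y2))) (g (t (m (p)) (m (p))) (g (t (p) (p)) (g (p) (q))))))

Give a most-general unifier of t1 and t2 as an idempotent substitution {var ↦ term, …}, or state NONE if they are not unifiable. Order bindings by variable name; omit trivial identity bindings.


{z ↦ (p)}


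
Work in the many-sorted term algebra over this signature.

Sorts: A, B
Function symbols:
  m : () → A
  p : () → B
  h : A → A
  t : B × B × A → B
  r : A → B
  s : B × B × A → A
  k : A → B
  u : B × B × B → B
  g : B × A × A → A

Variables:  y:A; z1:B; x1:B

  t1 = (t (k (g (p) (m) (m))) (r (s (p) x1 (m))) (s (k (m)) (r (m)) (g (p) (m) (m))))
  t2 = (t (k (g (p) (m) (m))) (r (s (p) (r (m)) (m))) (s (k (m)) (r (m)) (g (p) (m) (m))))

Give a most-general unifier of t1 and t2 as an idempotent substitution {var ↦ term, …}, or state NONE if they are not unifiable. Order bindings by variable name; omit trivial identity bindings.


{x1 ↦ (r (m))}


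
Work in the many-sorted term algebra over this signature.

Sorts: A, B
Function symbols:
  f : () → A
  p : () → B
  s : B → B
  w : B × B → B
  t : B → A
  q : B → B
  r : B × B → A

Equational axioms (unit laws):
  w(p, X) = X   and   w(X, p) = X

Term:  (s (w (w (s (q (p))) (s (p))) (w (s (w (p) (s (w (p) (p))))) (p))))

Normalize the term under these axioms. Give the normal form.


1. (s (w (w (s (q (p))) (s (p))) (w (s (w (p) (s (w (p) (p))))) (p))))  →  (s (w (w (s (q (p))) (s (p))) (s (w (p) (s (w (p) (p)))))))
2. (s (w (w (s (q (p))) (s (p))) (s (w (p) (s (w (p) (p)))))))  →  (s (w (w (s (q (p))) (s (p))) (s (s (w (p) (p))))))
3. (s (w (w (s (q (p))) (s (p))) (s (s (w (p) (p))))))  →  (s (w (w (s (q (p))) (s (p))) (s (s (p)))))

normal form = (s (w (w (s (q (p))) (s (p))) (s (s (p)))))


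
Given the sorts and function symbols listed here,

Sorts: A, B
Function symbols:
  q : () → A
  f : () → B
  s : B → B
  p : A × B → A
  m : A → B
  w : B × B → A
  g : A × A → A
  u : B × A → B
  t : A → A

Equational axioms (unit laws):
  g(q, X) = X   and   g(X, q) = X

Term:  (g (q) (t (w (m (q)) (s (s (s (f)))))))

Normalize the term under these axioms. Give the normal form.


1. (g (q) (t (w (m (q)) (s (s (s (f)))))))  →  (t (w (m (q)) (s (s (s (f))))))

normal form = (t (w (m (q)) (s (s (s (f))))))


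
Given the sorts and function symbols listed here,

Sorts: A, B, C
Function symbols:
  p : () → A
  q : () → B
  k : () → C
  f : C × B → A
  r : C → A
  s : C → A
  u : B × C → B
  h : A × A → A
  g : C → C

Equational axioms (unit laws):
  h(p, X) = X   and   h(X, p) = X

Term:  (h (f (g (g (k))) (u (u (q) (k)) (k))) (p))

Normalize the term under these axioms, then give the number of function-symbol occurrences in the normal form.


1. (h (f (g (g (k))) (u (u (q) (k)) (k))) (p))  →  (f (g (g (k))) (u (u (q) (k)) (k)))
normal form: (f (g (g (k))) (u (u (q) (k)) (k)))

size = 9


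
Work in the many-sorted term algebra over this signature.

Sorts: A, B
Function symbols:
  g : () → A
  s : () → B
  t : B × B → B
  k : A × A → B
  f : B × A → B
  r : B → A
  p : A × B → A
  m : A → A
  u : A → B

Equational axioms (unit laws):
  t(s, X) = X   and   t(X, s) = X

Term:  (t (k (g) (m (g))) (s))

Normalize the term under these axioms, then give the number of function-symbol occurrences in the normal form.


size = 4

1. (t (k (g) (m (g))) (s))  →  (k (g) (m (g)))
normal form: (k (g) (m (g)))


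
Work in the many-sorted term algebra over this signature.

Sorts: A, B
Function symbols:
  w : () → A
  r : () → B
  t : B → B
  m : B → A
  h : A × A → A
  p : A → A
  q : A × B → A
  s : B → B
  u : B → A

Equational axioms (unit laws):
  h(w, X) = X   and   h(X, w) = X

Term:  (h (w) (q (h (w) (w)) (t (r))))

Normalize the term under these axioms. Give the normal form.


normal form = (q (w) (t (r)))

1. (h (w) (q (h (w) (w)) (t (r))))  →  (q (h (w) (w)) (t (r)))
2. (q (h (w) (w)) (t (r)))  →  (q (w) (t (r)))


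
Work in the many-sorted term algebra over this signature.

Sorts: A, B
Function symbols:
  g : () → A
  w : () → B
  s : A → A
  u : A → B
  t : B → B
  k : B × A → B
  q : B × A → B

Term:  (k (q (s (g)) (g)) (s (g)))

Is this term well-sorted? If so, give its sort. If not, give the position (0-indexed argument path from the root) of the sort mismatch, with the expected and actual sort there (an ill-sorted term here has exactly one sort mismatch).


ill-sorted at position [0, 0]: expected B, got A

      (g) : A
    (s (g)) : A
    (g) : A
  (q (s (g)) (g)) : ✗ arg 0 at [0, 0] has sort A, expected B
    (g) : A
  (s (g)) : A


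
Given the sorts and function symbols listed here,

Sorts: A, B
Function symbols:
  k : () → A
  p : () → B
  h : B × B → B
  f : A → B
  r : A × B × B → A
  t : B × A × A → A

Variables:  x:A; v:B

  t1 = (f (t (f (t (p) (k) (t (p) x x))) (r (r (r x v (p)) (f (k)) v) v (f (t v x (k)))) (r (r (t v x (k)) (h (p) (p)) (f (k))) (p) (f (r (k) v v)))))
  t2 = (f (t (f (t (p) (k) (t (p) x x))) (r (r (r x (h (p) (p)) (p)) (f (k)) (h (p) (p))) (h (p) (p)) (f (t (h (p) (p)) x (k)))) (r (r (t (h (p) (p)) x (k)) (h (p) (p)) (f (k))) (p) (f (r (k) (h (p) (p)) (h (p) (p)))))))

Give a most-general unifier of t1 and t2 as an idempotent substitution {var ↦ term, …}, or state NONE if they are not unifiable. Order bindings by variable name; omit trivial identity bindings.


{v ↦ (h (p) (p))}


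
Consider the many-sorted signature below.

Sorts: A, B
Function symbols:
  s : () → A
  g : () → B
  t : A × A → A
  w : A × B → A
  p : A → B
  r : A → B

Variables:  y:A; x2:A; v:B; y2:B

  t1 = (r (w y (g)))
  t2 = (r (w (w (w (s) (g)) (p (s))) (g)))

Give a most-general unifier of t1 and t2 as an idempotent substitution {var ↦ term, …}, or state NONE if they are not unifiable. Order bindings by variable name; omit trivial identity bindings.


{y ↦ (w (w (s) (g)) (p (s)))}


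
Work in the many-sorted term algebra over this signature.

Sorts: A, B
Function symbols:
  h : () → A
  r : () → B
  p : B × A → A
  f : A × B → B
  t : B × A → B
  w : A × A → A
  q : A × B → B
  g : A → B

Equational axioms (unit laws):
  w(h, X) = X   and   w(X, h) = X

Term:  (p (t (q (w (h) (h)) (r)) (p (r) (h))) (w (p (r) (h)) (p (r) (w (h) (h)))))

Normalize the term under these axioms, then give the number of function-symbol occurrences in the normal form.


size = 15

1. (p (t (q (w (h) (h)) (r)) (p (r) (h))) (w (p (r) (h)) (p (r) (w (h) (h)))))  →  (p (t (q (h) (r)) (p (r) (h))) (w (p (r) (h)) (p (r) (w (h) (h)))))
2. (p (t (q (h) (r)) (p (r) (h))) (w (p (r) (h)) (p (r) (w (h) (h)))))  →  (p (t (q (h) (r)) (p (r) (h))) (w (p (r) (h)) (p (r) (h))))
normal form: (p (t (q (h) (r)) (p (r) (h))) (w (p (r) (h)) (p (r) (h))))


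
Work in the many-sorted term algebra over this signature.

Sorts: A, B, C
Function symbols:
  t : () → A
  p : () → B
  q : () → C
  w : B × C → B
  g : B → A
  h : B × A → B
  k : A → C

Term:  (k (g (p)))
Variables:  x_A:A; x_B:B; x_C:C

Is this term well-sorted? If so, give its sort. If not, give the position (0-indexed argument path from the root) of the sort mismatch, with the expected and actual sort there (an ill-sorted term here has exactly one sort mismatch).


    (p) : B
  (g (p)) : A
(k (g (p))) : C

well-sorted; sort = C


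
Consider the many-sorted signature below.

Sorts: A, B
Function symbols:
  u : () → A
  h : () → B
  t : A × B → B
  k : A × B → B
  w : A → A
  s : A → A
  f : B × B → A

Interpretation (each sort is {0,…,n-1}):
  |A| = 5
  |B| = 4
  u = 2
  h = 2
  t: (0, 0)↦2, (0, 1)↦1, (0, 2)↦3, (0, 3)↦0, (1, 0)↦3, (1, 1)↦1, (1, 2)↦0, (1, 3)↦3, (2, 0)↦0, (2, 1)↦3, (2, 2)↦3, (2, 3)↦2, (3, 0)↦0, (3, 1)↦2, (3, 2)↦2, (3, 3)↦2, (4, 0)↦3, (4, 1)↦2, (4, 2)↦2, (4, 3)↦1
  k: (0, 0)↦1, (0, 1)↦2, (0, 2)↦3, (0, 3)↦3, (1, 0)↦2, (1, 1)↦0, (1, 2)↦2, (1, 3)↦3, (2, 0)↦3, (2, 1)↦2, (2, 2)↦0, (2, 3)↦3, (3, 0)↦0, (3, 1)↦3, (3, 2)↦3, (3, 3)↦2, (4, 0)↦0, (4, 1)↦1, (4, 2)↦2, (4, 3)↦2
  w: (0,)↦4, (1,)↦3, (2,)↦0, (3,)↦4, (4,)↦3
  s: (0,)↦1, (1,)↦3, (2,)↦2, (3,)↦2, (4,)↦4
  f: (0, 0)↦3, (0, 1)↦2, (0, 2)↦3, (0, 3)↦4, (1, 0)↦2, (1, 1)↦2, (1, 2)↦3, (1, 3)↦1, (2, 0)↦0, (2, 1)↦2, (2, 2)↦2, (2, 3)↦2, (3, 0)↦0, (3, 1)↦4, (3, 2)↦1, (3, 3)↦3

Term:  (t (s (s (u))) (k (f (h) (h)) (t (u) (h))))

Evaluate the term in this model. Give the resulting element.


  u = 2
  (s (u)) = s(2,) = 2
  (s (s (u))) = s(2,) = 2
  h = 2
  h = 2
  (f (h) (h)) = f(2, 2) = 2
  u = 2
  h = 2
  (t (u) (h)) = t(2, 2) = 3
  (k (f (h) (h)) (t (u) (h))) = k(2, 3) = 3
  (t (s (s (u))) (k (f (h) (h)) (t (u) (h)))) = t(2, 3) = 2

value = 2


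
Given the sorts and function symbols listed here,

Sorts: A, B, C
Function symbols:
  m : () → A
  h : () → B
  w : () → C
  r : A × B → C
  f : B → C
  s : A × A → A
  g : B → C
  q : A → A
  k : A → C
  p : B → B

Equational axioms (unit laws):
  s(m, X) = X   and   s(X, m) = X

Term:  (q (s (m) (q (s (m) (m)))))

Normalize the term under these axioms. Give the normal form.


1. (q (s (m) (q (s (m) (m)))))  →  (q (q (s (m) (m))))
2. (q (q (s (m) (m))))  →  (q (q (m)))

normal form = (q (q (m)))


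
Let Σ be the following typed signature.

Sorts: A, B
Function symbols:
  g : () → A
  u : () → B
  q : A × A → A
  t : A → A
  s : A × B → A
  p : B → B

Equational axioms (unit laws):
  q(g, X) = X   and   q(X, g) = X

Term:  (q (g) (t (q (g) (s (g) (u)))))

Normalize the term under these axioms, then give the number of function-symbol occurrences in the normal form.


1. (q (g) (t (q (g) (s (g) (u)))))  →  (t (q (g) (s (g) (u))))
2. (t (q (g) (s (g) (u))))  →  (t (s (g) (u)))
normal form: (t (s (g) (u)))

size = 4


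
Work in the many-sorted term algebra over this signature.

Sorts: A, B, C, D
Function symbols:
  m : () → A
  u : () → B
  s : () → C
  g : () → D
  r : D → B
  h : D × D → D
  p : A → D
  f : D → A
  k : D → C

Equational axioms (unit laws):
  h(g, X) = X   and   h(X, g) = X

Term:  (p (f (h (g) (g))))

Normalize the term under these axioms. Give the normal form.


1. (p (f (h (g) (g))))  →  (p (f (g)))

normal form = (p (f (g)))


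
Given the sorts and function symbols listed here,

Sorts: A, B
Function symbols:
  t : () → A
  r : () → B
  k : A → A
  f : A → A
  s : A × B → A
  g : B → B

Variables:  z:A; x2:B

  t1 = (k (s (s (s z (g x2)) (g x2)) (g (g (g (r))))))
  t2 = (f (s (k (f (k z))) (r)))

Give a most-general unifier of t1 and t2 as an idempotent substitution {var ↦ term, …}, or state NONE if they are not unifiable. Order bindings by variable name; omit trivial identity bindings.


head clash or occurs-check failure — not unifiable

NONE (not unifiable)


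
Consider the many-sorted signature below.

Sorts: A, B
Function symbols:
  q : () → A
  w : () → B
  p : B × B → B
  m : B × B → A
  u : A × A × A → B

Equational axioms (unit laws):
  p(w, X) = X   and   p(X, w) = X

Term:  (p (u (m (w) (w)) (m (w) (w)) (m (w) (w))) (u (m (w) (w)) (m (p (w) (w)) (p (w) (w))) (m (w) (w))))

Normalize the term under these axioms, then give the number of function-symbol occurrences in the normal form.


1. (p (u (m (w) (w)) (m (w) (w)) (m (w) (w))) (u (m (w) (w)) (m (p (w) (w)) (p (w) (w))) (m (w) (w))))  →  (p (u (m (w) (w)) (m (w) (w)) (m (w) (w))) (u (m (w) (w)) (m (w) (p (w) (w))) (m (w) (w))))
2. (p (u (m (w) (w)) (m (w) (w)) (m (w) (w))) (u (m (w) (w)) (m (w) (p (w) (w))) (m (w) (w))))  →  (p (u (m (w) (w)) (m (w) (w)) (m (w) (w))) (u (m (w) (w)) (m (w) (w)) (m (w) (w))))
normal form: (p (u (m (w) (w)) (m (w) (w)) (m (w) (w))) (u (m (w) (w)) (m (w) (w)) (m (w) (w))))

size = 21


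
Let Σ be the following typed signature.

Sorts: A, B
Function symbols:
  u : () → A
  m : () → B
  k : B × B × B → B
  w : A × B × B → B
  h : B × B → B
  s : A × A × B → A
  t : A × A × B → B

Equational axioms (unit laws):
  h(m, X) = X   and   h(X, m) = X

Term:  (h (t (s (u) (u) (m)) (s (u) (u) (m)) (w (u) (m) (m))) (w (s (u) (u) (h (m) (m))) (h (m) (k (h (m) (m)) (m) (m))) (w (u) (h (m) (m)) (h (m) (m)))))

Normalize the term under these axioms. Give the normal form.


normal form = (h (t (s (u) (u) (m)) (s (u) (u) (m)) (w (u) (m) (m))) (w (s (u) (u) (m)) (k (m) (m) (m)) (w (u) (m) (m))))

1. (h (t (s (u) (u) (m)) (s (u) (u) (m)) (w (u) (m) (m))) (w (s (u) (u) (h (m) (m))) (h (m) (k (h (m) (m)) (m) (m))) (w (u) (h (m) (m)) (h (m) (m)))))  →  (h (t (s (u) (u) (m)) (s (u) (u) (m)) (w (u) (m) (m))) (w (s (u) (u) (m)) (h (m) (k (h (m) (m)) (m) (m))) (w (u) (h (m) (m)) (h (m) (m)))))
2. (h (t (s (u) (u) (m)) (s (u) (u) (m)) (w (u) (m) (m))) (w (s (u) (u) (m)) (h (m) (k (h (m) (m)) (m) (m))) (w (u) (h (m) (m)) (h (m) (m)))))  →  (h (t (s (u) (u) (m)) (s (u) (u) (m)) (w (u) (m) (m))) (w (s (u) (u) (m)) (k (h (m) (m)) (m) (m)) (w (u) (h (m) (m)) (h (m) (m)))))
3. (h (t (s (u) (u) (m)) (s (u) (u) (m)) (w (u) (m) (m))) (w (s (u) (u) (m)) (k (h (m) (m)) (m) (m)) (w (u) (h (m) (m)) (h (m) (m)))))  →  (h (t (s (u) (u) (m)) (s (u) (u) (m)) (w (u) (m) (m))) (w (s (u) (u) (m)) (k (m) (m) (m)) (w (u) (h (m) (m)) (h (m) (m)))))
4. (h (t (s (u) (u) (m)) (s (u) (u) (m)) (w (u) (m) (m))) (w (s (u) (u) (m)) (k (m) (m) (m)) (w (u) (h (m) (m)) (h (m) (m)))))  →  (h (t (s (u) (u) (m)) (s (u) (u) (m)) (w (u) (m) (m))) (w (s (u) (u) (m)) (k (m) (m) (m)) (w (u) (m) (h (m) (m)))))
5. (h (t (s (u) (u) (m)) (s (u) (u) (m)) (w (u) (m) (m))) (w (s (u) (u) (m)) (k (m) (m) (m)) (w (u) (m) (h (m) (m)))))  →  (h (t (s (u) (u) (m)) (s (u) (u) (m)) (w (u) (m) (m))) (w (s (u) (u) (m)) (k (m) (m) (m)) (w (u) (m) (m))))


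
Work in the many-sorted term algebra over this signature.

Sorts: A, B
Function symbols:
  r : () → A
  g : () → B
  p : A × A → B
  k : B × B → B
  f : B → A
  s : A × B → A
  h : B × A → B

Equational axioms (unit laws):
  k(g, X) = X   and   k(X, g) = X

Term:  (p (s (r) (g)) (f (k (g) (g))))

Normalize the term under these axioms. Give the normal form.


1. (p (s (r) (g)) (f (k (g) (g))))  →  (p (s (r) (g)) (f (g)))

normal form = (p (s (r) (g)) (f (g)))
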